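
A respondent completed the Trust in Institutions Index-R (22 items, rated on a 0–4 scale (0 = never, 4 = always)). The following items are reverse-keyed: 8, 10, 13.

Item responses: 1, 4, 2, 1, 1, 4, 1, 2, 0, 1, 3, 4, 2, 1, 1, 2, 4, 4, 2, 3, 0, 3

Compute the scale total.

48

Raw sum = 46. Reverse-keyed items: 8, 10, 13; their raw sum = 5.
Each reversal replaces raw with 4 − raw, changing the total by 4 − 2·raw per item.
Total = 46 + 3·4 − 2·5 = 46 + 12 − 10 = 48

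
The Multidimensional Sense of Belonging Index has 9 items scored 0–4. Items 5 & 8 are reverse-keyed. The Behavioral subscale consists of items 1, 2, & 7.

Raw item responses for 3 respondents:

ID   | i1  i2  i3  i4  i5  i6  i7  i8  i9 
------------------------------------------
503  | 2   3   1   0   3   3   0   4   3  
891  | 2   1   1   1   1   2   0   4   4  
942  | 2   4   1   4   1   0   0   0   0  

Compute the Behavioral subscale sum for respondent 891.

Respondent 891 raw: 2, 1, 1, 1, 1, 2, 0, 4, 4.
Behavioral items: 1, 2, 7.
Reverse-coded (reverse-coded value = 4 − response):
  item 1: 2
  item 2: 1
  item 7: 0
Sum = 2 + 1 + 0 = 3

3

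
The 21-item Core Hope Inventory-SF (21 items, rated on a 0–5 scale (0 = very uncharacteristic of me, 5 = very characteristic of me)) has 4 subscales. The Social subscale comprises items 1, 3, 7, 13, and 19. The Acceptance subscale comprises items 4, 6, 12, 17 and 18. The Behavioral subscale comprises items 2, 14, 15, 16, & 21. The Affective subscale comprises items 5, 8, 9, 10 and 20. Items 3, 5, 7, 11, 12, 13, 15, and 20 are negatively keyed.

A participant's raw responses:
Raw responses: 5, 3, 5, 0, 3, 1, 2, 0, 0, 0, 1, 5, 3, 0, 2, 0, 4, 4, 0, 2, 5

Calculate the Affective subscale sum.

5

Affective items: 5, 8, 9, 10, 20.
Of these, items 5 and 20 are negatively keyed; reversed = (0+5) − raw = 5 − raw.
  item 5: 5 − 3 = 2
  item 8: 0
  item 9: 0
  item 10: 0
  item 20: 5 − 2 = 3
Sum = 2 + 0 + 0 + 0 + 3 = 5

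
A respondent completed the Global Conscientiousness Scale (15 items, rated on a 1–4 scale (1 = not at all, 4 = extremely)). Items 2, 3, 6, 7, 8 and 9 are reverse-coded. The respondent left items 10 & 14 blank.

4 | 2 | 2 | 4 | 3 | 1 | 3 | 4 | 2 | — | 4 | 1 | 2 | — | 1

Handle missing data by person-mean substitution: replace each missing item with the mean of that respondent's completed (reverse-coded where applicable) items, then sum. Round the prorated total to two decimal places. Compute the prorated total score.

Reverse-coded (reverse-coded value = 5 − response):
  item 2: 5 − 2 = 3
  item 3: 5 − 2 = 3
  item 6: 5 − 1 = 4
  item 7: 5 − 3 = 2
  item 8: 5 − 4 = 1
  item 9: 5 − 2 = 3
Completed scored items (13 of 15): 4, 3, 3, 4, 3, 4, 2, 1, 3, 4, 1, 2, 1; sum = 35.
Person mean = 35 / 13 ≈ 2.6923
Prorated total = (35 / 13) × 15 = 40.38 (to 2 dp)

40.38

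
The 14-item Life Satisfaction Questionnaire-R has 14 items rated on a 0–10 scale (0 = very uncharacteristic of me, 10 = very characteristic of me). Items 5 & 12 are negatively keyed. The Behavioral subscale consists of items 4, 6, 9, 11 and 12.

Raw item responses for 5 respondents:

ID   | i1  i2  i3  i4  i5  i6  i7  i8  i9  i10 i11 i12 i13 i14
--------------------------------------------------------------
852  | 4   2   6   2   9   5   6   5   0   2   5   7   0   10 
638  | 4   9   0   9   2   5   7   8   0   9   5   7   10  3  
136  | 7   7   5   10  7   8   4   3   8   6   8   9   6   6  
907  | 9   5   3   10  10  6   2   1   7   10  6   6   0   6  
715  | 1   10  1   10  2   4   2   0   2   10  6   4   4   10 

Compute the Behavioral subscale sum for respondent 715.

28

Respondent 715 raw: 1, 10, 1, 10, 2, 4, 2, 0, 2, 10, 6, 4, 4, 10.
Behavioral items: 4, 6, 9, 11, 12.
Reverse-coded (reverse-coded value = 10 − response):
  item 4: 10
  item 6: 4
  item 9: 2
  item 11: 6
  item 12: 10 − 4 = 6
Sum = 10 + 4 + 2 + 6 + 6 = 28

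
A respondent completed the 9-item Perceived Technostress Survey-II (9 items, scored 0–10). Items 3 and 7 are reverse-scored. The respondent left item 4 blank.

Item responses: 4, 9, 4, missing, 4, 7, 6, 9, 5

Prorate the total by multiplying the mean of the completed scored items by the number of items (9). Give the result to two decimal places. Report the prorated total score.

Reverse-coded (on a 0–10 scale, reversed = 10 − raw):
  item 3: 10 − 4 = 6
  item 7: 10 − 6 = 4
Completed scored items (8 of 9): 4, 9, 6, 4, 7, 4, 9, 5; sum = 48.
Person mean = 48 / 8 ≈ 6.0000
Prorated total = (48 / 8) × 9 = 54.00 (to 2 dp)

54.00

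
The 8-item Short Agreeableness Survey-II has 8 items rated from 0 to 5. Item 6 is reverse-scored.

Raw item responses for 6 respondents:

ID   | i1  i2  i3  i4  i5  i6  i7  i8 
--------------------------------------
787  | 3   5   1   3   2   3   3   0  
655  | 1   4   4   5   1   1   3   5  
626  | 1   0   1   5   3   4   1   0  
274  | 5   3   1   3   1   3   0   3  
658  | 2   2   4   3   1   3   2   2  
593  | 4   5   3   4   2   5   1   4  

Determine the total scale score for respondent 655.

Respondent 655 raw: 1, 4, 4, 5, 1, 1, 3, 5.
Reverse-coded (on a 0–5 scale, reversed = 5 − raw):
  item 1: 1
  item 2: 4
  item 3: 4
  item 4: 5
  item 5: 1
  item 6: 5 − 1 = 4
  item 7: 3
  item 8: 5
Sum = 1 + 4 + 4 + 5 + 1 + 4 + 3 + 5 = 27

27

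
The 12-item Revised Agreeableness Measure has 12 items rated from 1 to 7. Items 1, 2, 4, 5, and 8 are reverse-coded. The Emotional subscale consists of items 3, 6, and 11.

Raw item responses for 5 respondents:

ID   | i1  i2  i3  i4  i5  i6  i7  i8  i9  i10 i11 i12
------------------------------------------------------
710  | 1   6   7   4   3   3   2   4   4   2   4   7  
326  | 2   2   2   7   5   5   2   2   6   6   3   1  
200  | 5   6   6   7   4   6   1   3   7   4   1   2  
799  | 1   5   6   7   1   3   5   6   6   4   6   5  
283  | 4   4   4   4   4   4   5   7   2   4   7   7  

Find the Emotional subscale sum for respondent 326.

Respondent 326 raw: 2, 2, 2, 7, 5, 5, 2, 2, 6, 6, 3, 1.
Emotional items: 3, 6, 11.
Reverse-coded (reverse-coded value = 8 − response):
  item 3: 2
  item 6: 5
  item 11: 3
Sum = 2 + 5 + 3 = 10

10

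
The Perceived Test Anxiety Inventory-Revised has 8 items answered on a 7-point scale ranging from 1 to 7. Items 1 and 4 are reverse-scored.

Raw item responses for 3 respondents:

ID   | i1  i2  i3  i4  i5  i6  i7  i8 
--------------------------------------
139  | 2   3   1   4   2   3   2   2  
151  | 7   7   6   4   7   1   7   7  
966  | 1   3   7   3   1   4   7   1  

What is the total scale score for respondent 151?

40

Respondent 151 raw: 7, 7, 6, 4, 7, 1, 7, 7.
Reverse-coded (reversed = (1+7) − raw = 8 − raw):
  item 1: 8 − 7 = 1
  item 2: 7
  item 3: 6
  item 4: 8 − 4 = 4
  item 5: 7
  item 6: 1
  item 7: 7
  item 8: 7
Sum = 1 + 7 + 6 + 4 + 7 + 1 + 7 + 7 = 40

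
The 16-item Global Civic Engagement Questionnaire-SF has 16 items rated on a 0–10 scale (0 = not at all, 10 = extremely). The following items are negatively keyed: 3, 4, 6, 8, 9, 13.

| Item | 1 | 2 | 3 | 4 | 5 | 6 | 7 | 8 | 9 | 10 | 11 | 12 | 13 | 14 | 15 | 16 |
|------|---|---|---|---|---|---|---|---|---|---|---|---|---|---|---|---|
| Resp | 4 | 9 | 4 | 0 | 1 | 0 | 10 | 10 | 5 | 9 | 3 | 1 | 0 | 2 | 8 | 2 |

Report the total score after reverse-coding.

90

Reversing items 3, 4, 6, 8, 9 and 13 with 10 − raw:
Total = 4 + 9 + (10−4) + (10−0) + 1 + (10−0) + 10 + (10−10) + (10−5) + 9 + 3 + 1 + (10−0) + 2 + 8 + 2
      = 4 + 9 + 6 + 10 + 1 + 10 + 10 + 0 + 5 + 9 + 3 + 1 + 10 + 2 + 8 + 2 = 90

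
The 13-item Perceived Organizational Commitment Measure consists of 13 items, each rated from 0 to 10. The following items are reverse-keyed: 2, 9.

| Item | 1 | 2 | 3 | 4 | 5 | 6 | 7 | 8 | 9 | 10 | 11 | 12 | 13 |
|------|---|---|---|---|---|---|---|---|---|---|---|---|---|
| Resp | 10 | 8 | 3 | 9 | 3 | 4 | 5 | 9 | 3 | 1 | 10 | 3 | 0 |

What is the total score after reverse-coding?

Raw sum = 68. Reverse-keyed items: 2, 9; their raw sum = 11.
Each reversal replaces raw with 10 − raw, changing the total by 10 − 2·raw per item.
Total = 68 + 2·10 − 2·11 = 68 + 20 − 22 = 66

66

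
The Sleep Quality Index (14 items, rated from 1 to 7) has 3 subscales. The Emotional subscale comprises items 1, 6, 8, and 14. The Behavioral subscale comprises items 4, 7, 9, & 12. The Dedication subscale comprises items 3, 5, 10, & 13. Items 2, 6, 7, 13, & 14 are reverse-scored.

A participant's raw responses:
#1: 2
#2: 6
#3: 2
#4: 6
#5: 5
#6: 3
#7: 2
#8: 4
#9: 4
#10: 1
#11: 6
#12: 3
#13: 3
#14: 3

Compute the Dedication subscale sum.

Dedication items: 3, 5, 10, 13.
Of these, item 13 is reverse-scored; reverse-coded value = 8 − response.
  item 3: 2
  item 5: 5
  item 10: 1
  item 13: 8 − 3 = 5
Sum = 2 + 5 + 1 + 5 = 13

13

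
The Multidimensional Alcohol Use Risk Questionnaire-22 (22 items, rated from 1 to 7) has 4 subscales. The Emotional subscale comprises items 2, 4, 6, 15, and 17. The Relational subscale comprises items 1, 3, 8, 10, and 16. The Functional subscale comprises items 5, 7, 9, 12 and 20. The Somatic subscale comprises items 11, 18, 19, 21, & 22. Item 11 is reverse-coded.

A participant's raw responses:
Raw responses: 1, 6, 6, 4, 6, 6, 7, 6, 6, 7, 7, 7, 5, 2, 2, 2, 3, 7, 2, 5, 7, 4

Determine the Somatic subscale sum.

Somatic items: 11, 18, 19, 21, 22.
Of these, item 11 is reverse-coded; reverse-coded value = 8 − response.
  item 11: 8 − 7 = 1
  item 18: 7
  item 19: 2
  item 21: 7
  item 22: 4
Sum = 1 + 7 + 2 + 7 + 4 = 21

21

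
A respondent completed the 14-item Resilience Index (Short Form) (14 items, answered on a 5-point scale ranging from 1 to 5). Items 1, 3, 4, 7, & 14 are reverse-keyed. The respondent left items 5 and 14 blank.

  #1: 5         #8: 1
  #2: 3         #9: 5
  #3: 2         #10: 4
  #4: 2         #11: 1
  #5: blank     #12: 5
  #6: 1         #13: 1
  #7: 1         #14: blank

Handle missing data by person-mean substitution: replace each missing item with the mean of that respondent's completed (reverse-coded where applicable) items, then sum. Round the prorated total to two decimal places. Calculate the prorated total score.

40.83

Reverse-coded (reversed = (1+5) − raw = 6 − raw):
  item 1: 6 − 5 = 1
  item 3: 6 − 2 = 4
  item 4: 6 − 2 = 4
  item 7: 6 − 1 = 5
Completed scored items (12 of 14): 1, 3, 4, 4, 1, 5, 1, 5, 4, 1, 5, 1; sum = 35.
Person mean = 35 / 12 ≈ 2.9167
Prorated total = (35 / 12) × 14 = 40.83 (to 2 dp)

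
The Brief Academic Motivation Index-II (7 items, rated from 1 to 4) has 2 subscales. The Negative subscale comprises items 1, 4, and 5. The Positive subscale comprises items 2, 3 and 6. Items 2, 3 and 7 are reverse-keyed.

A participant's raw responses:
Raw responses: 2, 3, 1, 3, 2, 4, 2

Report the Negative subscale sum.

7

Negative items: 1, 4, 5.
  item 1: 2
  item 4: 3
  item 5: 2
Sum = 2 + 3 + 2 = 7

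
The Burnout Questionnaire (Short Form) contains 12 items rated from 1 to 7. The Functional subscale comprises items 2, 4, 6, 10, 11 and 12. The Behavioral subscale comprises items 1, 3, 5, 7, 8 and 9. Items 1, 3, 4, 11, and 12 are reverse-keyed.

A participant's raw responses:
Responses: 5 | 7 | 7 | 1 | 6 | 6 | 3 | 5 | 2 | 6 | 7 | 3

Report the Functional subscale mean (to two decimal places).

5.33

Functional items: 2, 4, 6, 10, 11, 12.
Of these, items 4, 11 and 12 are reverse-keyed; reverse-coded value = 8 − response.
  item 2: 7
  item 4: 8 − 1 = 7
  item 6: 6
  item 10: 6
  item 11: 8 − 7 = 1
  item 12: 8 − 3 = 5
Sum = 7 + 7 + 6 + 6 + 1 + 5 = 32
Mean = 32 / 6 = 5.33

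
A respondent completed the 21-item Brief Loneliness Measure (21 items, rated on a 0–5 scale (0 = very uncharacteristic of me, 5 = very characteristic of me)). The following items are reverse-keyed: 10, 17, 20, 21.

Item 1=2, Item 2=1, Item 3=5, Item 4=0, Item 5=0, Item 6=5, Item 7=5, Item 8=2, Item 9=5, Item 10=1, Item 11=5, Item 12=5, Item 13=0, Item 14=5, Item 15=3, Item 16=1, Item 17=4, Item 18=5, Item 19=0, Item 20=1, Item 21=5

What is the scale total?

Reverse-keyed items use 5 − raw:
  item 10: 5 − 1 = 4
  item 17: 5 − 4 = 1
  item 20: 5 − 1 = 4
  item 21: 5 − 5 = 0
Scored responses: 2, 1, 5, 0, 0, 5, 5, 2, 5, 4, 5, 5, 0, 5, 3, 1, 1, 5, 0, 4, 0
Total = 2 + 1 + 5 + 0 + 0 + 5 + 5 + 2 + 5 + 4 + 5 + 5 + 0 + 5 + 3 + 1 + 1 + 5 + 0 + 4 + 0 = 58

58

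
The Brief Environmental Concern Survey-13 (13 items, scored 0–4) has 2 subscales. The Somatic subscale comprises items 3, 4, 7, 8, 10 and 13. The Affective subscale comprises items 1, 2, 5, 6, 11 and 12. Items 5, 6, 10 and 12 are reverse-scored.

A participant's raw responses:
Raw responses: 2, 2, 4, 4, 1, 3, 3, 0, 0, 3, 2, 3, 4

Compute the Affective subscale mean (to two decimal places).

Affective items: 1, 2, 5, 6, 11, 12.
Of these, items 5, 6 and 12 are reverse-scored; on a 0–4 scale, reversed = 4 − raw.
  item 1: 2
  item 2: 2
  item 5: 4 − 1 = 3
  item 6: 4 − 3 = 1
  item 11: 2
  item 12: 4 − 3 = 1
Sum = 2 + 2 + 3 + 1 + 2 + 1 = 11
Mean = 11 / 6 = 1.83

1.83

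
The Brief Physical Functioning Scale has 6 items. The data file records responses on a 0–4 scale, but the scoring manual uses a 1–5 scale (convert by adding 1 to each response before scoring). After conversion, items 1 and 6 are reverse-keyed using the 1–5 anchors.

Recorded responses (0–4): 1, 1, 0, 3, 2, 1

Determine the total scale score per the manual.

18

Convert to 1–5: 2, 2, 1, 4, 3, 2
Reverse-coded (on a 1–5 scale, reversed = 6 − raw):
  item 1: 6 − 2 = 4
  item 6: 6 − 2 = 4
Scored: 4, 2, 1, 4, 3, 4
Total = 18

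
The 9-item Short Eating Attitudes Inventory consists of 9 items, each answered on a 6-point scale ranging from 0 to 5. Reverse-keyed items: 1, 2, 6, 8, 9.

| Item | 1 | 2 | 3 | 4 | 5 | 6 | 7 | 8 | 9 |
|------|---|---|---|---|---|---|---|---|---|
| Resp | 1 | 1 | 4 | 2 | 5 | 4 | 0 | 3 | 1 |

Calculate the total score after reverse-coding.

26

Reverse-coded items (reversed = (0+5) − raw = 5 − raw):
  item 1: 5 − 1 = 4
  item 2: 5 − 1 = 4
  item 6: 5 − 4 = 1
  item 8: 5 − 3 = 2
  item 9: 5 − 1 = 4
After reverse-coding: 4, 4, 4, 2, 5, 1, 0, 2, 4
Total = 4 + 4 + 4 + 2 + 5 + 1 + 0 + 2 + 4 = 26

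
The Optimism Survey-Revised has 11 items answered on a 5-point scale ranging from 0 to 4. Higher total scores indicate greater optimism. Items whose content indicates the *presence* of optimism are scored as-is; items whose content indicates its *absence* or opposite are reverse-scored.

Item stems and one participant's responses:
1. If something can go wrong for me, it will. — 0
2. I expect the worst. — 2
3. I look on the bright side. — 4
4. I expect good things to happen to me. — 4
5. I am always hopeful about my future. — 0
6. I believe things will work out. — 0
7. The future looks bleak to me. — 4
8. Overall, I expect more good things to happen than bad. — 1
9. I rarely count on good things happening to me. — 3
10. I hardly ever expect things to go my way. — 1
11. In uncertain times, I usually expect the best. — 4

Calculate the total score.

Items 1, 2, 7, 9, 10 describe the absence/opposite of optimism → reverse-score.
reversed = (0+4) − raw = 4 − raw.
  item 1: 4 − 0 = 4
  item 2: 4 − 2 = 2
  item 3: 4
  item 4: 4
  item 5: 0
  item 6: 0
  item 7: 4 − 4 = 0
  item 8: 1
  item 9: 4 − 3 = 1
  item 10: 4 − 1 = 3
  item 11: 4
Total = 4 + 2 + 4 + 4 + 0 + 0 + 0 + 1 + 1 + 3 + 4 = 23

23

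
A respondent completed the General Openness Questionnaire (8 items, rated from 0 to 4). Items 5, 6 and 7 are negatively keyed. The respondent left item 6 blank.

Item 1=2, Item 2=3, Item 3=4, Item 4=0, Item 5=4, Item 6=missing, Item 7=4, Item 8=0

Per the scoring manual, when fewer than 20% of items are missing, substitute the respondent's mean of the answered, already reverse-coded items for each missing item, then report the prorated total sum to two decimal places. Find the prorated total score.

Reverse-coded (reverse-coded value = 4 − response):
  item 5: 4 − 4 = 0
  item 7: 4 − 4 = 0
Completed scored items (7 of 8): 2, 3, 4, 0, 0, 0, 0; sum = 9.
Person mean = 9 / 7 ≈ 1.2857
Prorated total = (9 / 7) × 8 = 10.29 (to 2 dp)

10.29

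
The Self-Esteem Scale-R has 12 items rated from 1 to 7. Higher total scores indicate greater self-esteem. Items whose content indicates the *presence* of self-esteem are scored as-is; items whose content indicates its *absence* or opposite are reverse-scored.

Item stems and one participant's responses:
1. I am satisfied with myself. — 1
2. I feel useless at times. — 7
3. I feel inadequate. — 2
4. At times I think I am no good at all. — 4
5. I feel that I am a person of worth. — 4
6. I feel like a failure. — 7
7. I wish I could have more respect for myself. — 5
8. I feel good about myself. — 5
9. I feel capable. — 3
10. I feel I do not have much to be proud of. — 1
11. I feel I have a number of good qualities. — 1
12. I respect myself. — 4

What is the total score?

Items 2, 3, 4, 6, 7, 10 describe the absence/opposite of self-esteem → reverse-score.
on a 1–7 scale, reversed = 8 − raw.
  item 1: 1
  item 2: 8 − 7 = 1
  item 3: 8 − 2 = 6
  item 4: 8 − 4 = 4
  item 5: 4
  item 6: 8 − 7 = 1
  item 7: 8 − 5 = 3
  item 8: 5
  item 9: 3
  item 10: 8 − 1 = 7
  item 11: 1
  item 12: 4
Total = 1 + 1 + 6 + 4 + 4 + 1 + 3 + 5 + 3 + 7 + 1 + 4 = 40

40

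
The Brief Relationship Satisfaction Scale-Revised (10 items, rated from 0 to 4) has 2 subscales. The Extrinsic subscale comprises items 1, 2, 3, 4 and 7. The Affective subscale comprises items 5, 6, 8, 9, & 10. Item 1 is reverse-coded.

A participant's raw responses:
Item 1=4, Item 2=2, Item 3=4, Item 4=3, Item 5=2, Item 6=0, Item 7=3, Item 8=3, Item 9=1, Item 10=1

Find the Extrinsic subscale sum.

12

Extrinsic items: 1, 2, 3, 4, 7.
Of these, item 1 is reverse-coded; on a 0–4 scale, reversed = 4 − raw.
  item 1: 4 − 4 = 0
  item 2: 2
  item 3: 4
  item 4: 3
  item 7: 3
Sum = 0 + 2 + 4 + 3 + 3 = 12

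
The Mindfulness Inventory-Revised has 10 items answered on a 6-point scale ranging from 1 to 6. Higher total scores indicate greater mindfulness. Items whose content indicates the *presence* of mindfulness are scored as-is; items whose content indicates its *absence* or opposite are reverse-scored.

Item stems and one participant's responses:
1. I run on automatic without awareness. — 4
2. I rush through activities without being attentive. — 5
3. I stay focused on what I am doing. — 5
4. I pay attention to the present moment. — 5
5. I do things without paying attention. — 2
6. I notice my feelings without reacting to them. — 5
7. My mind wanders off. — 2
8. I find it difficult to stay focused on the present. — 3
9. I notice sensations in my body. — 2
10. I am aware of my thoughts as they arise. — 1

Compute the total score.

37

Items 1, 2, 5, 7, 8 describe the absence/opposite of mindfulness → reverse-score.
on a 1–6 scale, reversed = 7 − raw.
  item 1: 7 − 4 = 3
  item 2: 7 − 5 = 2
  item 3: 5
  item 4: 5
  item 5: 7 − 2 = 5
  item 6: 5
  item 7: 7 − 2 = 5
  item 8: 7 − 3 = 4
  item 9: 2
  item 10: 1
Total = 3 + 2 + 5 + 5 + 5 + 5 + 5 + 4 + 2 + 1 = 37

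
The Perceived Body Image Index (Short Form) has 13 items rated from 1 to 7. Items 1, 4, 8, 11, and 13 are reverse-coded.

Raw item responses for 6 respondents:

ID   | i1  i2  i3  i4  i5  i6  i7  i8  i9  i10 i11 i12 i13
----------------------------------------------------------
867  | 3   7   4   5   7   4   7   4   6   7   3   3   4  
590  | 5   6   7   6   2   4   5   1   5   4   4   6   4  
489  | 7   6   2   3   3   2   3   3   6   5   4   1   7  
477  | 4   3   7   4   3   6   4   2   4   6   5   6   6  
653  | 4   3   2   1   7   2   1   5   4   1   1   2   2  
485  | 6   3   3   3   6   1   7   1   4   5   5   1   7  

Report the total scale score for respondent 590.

59

Respondent 590 raw: 5, 6, 7, 6, 2, 4, 5, 1, 5, 4, 4, 6, 4.
Reverse-coded (reverse-coded value = 8 − response):
  item 1: 8 − 5 = 3
  item 2: 6
  item 3: 7
  item 4: 8 − 6 = 2
  item 5: 2
  item 6: 4
  item 7: 5
  item 8: 8 − 1 = 7
  item 9: 5
  item 10: 4
  item 11: 8 − 4 = 4
  item 12: 6
  item 13: 8 − 4 = 4
Sum = 3 + 6 + 7 + 2 + 2 + 4 + 5 + 7 + 5 + 4 + 4 + 6 + 4 = 59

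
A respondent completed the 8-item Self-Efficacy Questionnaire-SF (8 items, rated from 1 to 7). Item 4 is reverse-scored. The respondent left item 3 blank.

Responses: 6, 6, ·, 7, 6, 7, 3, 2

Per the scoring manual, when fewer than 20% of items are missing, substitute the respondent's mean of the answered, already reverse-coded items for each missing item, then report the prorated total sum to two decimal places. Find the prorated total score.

35.43

Reverse-coded (reverse-coded value = 8 − response):
  item 4: 8 − 7 = 1
Completed scored items (7 of 8): 6, 6, 1, 6, 7, 3, 2; sum = 31.
Person mean = 31 / 7 ≈ 4.4286
Prorated total = (31 / 7) × 8 = 35.43 (to 2 dp)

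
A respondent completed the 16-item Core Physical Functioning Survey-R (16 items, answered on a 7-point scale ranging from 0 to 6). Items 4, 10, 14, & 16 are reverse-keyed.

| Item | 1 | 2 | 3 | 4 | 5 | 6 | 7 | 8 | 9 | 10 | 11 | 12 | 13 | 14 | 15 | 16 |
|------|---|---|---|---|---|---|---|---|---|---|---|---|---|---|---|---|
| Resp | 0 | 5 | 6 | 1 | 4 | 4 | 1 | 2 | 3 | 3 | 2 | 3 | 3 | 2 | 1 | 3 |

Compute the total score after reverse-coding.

49

Reverse-keyed items use 6 − raw:
  item 4: 6 − 1 = 5
  item 10: 6 − 3 = 3
  item 14: 6 − 2 = 4
  item 16: 6 − 3 = 3
After reverse-coding: 0, 5, 6, 5, 4, 4, 1, 2, 3, 3, 2, 3, 3, 4, 1, 3
Total = 0 + 5 + 6 + 5 + 4 + 4 + 1 + 2 + 3 + 3 + 2 + 3 + 3 + 4 + 1 + 3 = 49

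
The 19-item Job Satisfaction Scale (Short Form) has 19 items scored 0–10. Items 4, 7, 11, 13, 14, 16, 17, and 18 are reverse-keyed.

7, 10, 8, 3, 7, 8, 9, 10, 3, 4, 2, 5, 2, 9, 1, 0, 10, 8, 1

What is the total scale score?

Reverse-keyed items use 10 − raw:
  item 4: 10 − 3 = 7
  item 7: 10 − 9 = 1
  item 11: 10 − 2 = 8
  item 13: 10 − 2 = 8
  item 14: 10 − 9 = 1
  item 16: 10 − 0 = 10
  item 17: 10 − 10 = 0
  item 18: 10 − 8 = 2
Scored responses: 7, 10, 8, 7, 7, 8, 1, 10, 3, 4, 8, 5, 8, 1, 1, 10, 0, 2, 1
Total = 7 + 10 + 8 + 7 + 7 + 8 + 1 + 10 + 3 + 4 + 8 + 5 + 8 + 1 + 1 + 10 + 0 + 2 + 1 = 101

101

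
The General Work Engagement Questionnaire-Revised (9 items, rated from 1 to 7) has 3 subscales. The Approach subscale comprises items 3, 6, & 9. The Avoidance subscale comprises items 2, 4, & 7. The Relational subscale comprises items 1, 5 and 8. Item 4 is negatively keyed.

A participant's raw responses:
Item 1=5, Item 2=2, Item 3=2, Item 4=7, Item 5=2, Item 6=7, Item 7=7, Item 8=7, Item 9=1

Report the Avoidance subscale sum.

10

Avoidance items: 2, 4, 7.
Of these, item 4 is negatively keyed; reverse-coded value = 8 − response.
  item 2: 2
  item 4: 8 − 7 = 1
  item 7: 7
Sum = 2 + 1 + 7 = 10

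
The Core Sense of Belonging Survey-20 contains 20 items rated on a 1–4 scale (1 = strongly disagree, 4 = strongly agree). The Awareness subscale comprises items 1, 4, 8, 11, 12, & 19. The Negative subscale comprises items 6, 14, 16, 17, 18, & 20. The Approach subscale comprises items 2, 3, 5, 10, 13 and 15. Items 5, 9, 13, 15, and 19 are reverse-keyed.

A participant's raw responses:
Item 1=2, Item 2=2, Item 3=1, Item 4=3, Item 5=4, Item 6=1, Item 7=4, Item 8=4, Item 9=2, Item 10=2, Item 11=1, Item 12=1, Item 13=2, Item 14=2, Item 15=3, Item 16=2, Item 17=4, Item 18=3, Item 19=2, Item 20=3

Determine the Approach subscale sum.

Approach items: 2, 3, 5, 10, 13, 15.
Of these, items 5, 13, and 15 are reverse-keyed; reversed = (1+4) − raw = 5 − raw.
  item 2: 2
  item 3: 1
  item 5: 5 − 4 = 1
  item 10: 2
  item 13: 5 − 2 = 3
  item 15: 5 − 3 = 2
Sum = 2 + 1 + 1 + 2 + 3 + 2 = 11

11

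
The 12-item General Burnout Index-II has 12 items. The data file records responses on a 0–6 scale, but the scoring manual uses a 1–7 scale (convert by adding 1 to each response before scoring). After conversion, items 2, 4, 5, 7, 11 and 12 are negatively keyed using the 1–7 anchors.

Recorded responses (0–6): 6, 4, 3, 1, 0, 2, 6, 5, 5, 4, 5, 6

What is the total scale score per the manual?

51

Convert to 1–7: 7, 5, 4, 2, 1, 3, 7, 6, 6, 5, 6, 7
Reverse-coded (on a 1–7 scale, reversed = 8 − raw):
  item 2: 8 − 5 = 3
  item 4: 8 − 2 = 6
  item 5: 8 − 1 = 7
  item 7: 8 − 7 = 1
  item 11: 8 − 6 = 2
  item 12: 8 − 7 = 1
Scored: 7, 3, 4, 6, 7, 3, 1, 6, 6, 5, 2, 1
Total = 51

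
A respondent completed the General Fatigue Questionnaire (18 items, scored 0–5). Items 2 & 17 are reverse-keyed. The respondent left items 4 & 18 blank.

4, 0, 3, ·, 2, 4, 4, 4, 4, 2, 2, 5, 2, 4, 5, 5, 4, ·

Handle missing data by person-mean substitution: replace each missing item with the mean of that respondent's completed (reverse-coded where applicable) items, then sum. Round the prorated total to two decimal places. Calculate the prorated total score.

63.00

Reverse-coded (on a 0–5 scale, reversed = 5 − raw):
  item 2: 5 − 0 = 5
  item 17: 5 − 4 = 1
Completed scored items (16 of 18): 4, 5, 3, 2, 4, 4, 4, 4, 2, 2, 5, 2, 4, 5, 5, 1; sum = 56.
Person mean = 56 / 16 ≈ 3.5000
Prorated total = (56 / 16) × 18 = 63.00 (to 2 dp)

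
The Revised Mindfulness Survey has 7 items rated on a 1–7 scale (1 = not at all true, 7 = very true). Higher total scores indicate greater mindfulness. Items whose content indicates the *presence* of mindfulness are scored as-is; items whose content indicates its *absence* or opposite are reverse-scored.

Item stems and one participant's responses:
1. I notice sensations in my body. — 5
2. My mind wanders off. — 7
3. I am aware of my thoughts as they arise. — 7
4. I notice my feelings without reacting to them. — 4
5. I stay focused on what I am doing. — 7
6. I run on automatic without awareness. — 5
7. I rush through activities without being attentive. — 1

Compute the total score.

Items 2, 6, 7 describe the absence/opposite of mindfulness → reverse-score.
on a 1–7 scale, reversed = 8 − raw.
  item 1: 5
  item 2: 8 − 7 = 1
  item 3: 7
  item 4: 4
  item 5: 7
  item 6: 8 − 5 = 3
  item 7: 8 − 1 = 7
Total = 5 + 1 + 7 + 4 + 7 + 3 + 7 = 34

34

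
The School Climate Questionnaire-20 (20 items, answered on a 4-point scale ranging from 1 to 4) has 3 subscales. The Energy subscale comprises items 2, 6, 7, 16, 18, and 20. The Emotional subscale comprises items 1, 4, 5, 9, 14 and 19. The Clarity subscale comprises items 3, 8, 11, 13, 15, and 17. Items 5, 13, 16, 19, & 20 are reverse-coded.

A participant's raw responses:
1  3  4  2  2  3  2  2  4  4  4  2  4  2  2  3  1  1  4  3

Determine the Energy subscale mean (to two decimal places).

2.17

Energy items: 2, 6, 7, 16, 18, 20.
Of these, items 16 and 20 are reverse-coded; reversed = (1+4) − raw = 5 − raw.
  item 2: 3
  item 6: 3
  item 7: 2
  item 16: 5 − 3 = 2
  item 18: 1
  item 20: 5 − 3 = 2
Sum = 3 + 3 + 2 + 2 + 1 + 2 = 13
Mean = 13 / 6 = 2.17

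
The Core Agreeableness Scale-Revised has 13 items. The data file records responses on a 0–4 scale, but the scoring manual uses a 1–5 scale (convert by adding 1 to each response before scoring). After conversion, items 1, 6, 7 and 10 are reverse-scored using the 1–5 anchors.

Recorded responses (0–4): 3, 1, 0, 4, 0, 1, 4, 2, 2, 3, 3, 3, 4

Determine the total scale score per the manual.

37

Convert to 1–5: 4, 2, 1, 5, 1, 2, 5, 3, 3, 4, 4, 4, 5
Reverse-coded (reverse-coded value = 6 − response):
  item 1: 6 − 4 = 2
  item 6: 6 − 2 = 4
  item 7: 6 − 5 = 1
  item 10: 6 − 4 = 2
Scored: 2, 2, 1, 5, 1, 4, 1, 3, 3, 2, 4, 4, 5
Total = 37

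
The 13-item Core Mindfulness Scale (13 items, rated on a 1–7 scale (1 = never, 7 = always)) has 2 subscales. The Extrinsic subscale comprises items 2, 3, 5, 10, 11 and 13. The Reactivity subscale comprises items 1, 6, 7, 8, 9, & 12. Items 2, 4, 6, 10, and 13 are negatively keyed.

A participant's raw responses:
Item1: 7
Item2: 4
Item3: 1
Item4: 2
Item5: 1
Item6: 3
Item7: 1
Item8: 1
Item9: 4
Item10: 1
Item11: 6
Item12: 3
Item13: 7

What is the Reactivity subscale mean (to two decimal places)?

Reactivity items: 1, 6, 7, 8, 9, 12.
Of these, item 6 is negatively keyed; reverse-coded value = 8 − response.
  item 1: 7
  item 6: 8 − 3 = 5
  item 7: 1
  item 8: 1
  item 9: 4
  item 12: 3
Sum = 7 + 5 + 1 + 1 + 4 + 3 = 21
Mean = 21 / 6 = 3.50

3.50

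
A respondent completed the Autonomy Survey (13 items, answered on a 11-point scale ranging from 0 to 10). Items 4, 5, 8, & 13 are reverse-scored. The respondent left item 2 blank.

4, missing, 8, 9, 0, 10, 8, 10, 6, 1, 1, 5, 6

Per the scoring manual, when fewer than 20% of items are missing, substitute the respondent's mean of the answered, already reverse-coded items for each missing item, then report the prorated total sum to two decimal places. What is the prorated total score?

Reverse-coded (reversed = (0+10) − raw = 10 − raw):
  item 4: 10 − 9 = 1
  item 5: 10 − 0 = 10
  item 8: 10 − 10 = 0
  item 13: 10 − 6 = 4
Completed scored items (12 of 13): 4, 8, 1, 10, 10, 8, 0, 6, 1, 1, 5, 4; sum = 58.
Person mean = 58 / 12 ≈ 4.8333
Prorated total = (58 / 12) × 13 = 62.83 (to 2 dp)

62.83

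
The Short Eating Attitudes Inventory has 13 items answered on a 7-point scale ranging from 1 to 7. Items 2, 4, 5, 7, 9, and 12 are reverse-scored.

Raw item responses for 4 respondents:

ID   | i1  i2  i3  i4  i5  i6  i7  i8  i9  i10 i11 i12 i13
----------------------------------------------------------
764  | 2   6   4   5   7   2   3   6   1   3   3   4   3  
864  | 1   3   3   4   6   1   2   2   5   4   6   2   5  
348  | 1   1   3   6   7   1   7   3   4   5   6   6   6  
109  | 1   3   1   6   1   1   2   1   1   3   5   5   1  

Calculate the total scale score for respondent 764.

45

Respondent 764 raw: 2, 6, 4, 5, 7, 2, 3, 6, 1, 3, 3, 4, 3.
Reverse-coded (reverse-coded value = 8 − response):
  item 1: 2
  item 2: 8 − 6 = 2
  item 3: 4
  item 4: 8 − 5 = 3
  item 5: 8 − 7 = 1
  item 6: 2
  item 7: 8 − 3 = 5
  item 8: 6
  item 9: 8 − 1 = 7
  item 10: 3
  item 11: 3
  item 12: 8 − 4 = 4
  item 13: 3
Sum = 2 + 2 + 4 + 3 + 1 + 2 + 5 + 6 + 7 + 3 + 3 + 4 + 3 = 45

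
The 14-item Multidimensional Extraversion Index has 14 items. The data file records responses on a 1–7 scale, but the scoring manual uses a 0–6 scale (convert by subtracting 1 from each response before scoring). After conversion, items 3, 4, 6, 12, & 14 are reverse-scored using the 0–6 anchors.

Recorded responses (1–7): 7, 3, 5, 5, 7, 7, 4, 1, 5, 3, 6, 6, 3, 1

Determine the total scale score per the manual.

41

Convert to 0–6: 6, 2, 4, 4, 6, 6, 3, 0, 4, 2, 5, 5, 2, 0
Reverse-coded (on a 0–6 scale, reversed = 6 − raw):
  item 3: 6 − 4 = 2
  item 4: 6 − 4 = 2
  item 6: 6 − 6 = 0
  item 12: 6 − 5 = 1
  item 14: 6 − 0 = 6
Scored: 6, 2, 2, 2, 6, 0, 3, 0, 4, 2, 5, 1, 2, 6
Total = 41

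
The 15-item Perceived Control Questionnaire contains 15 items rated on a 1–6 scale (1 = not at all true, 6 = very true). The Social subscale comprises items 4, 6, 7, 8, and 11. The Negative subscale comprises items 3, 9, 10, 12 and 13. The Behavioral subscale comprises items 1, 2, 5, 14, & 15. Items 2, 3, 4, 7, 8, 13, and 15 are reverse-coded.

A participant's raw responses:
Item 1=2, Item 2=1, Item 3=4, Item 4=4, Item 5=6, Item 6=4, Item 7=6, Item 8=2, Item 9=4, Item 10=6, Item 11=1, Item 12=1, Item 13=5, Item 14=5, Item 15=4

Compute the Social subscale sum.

Social items: 4, 6, 7, 8, 11.
Of these, items 4, 7, & 8 are reverse-coded; on a 1–6 scale, reversed = 7 − raw.
  item 4: 7 − 4 = 3
  item 6: 4
  item 7: 7 − 6 = 1
  item 8: 7 − 2 = 5
  item 11: 1
Sum = 3 + 4 + 1 + 5 + 1 = 14

14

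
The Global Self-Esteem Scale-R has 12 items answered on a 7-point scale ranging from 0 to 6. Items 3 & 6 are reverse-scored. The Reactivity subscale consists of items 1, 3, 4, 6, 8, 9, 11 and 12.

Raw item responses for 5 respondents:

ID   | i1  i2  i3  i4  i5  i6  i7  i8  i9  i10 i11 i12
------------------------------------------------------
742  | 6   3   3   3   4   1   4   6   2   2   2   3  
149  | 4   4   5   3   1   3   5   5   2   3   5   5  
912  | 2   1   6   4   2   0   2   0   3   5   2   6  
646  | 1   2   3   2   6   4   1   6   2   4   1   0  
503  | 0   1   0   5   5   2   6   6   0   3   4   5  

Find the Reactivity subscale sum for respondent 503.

30

Respondent 503 raw: 0, 1, 0, 5, 5, 2, 6, 6, 0, 3, 4, 5.
Reactivity items: 1, 3, 4, 6, 8, 9, 11, 12.
Reverse-coded (on a 0–6 scale, reversed = 6 − raw):
  item 1: 0
  item 3: 6 − 0 = 6
  item 4: 5
  item 6: 6 − 2 = 4
  item 8: 6
  item 9: 0
  item 11: 4
  item 12: 5
Sum = 0 + 6 + 5 + 4 + 6 + 0 + 4 + 5 = 30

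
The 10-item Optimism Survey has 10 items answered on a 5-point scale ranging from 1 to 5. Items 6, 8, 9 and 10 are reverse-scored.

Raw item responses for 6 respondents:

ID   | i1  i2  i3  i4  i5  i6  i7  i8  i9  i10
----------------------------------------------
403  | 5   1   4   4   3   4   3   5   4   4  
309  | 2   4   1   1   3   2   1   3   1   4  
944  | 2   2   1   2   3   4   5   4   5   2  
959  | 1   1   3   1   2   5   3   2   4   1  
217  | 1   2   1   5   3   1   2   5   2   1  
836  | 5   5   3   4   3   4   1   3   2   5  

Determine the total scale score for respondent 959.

Respondent 959 raw: 1, 1, 3, 1, 2, 5, 3, 2, 4, 1.
Reverse-coded (reversed = (1+5) − raw = 6 − raw):
  item 1: 1
  item 2: 1
  item 3: 3
  item 4: 1
  item 5: 2
  item 6: 6 − 5 = 1
  item 7: 3
  item 8: 6 − 2 = 4
  item 9: 6 − 4 = 2
  item 10: 6 − 1 = 5
Sum = 1 + 1 + 3 + 1 + 2 + 1 + 3 + 4 + 2 + 5 = 23

23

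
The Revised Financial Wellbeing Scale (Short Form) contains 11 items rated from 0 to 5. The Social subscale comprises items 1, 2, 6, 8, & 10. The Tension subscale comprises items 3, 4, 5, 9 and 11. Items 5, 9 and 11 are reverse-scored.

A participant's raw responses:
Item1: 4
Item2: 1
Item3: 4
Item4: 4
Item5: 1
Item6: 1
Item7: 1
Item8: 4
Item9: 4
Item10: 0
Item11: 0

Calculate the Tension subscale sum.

Tension items: 3, 4, 5, 9, 11.
Of these, items 5, 9 and 11 are reverse-scored; reverse-coded value = 5 − response.
  item 3: 4
  item 4: 4
  item 5: 5 − 1 = 4
  item 9: 5 − 4 = 1
  item 11: 5 − 0 = 5
Sum = 4 + 4 + 4 + 1 + 5 = 18

18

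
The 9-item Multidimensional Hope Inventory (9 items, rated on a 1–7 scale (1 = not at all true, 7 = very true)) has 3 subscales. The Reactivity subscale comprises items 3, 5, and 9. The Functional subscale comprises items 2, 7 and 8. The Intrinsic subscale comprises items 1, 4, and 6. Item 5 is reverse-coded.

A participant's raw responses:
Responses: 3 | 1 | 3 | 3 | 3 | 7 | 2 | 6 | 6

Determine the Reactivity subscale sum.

14

Reactivity items: 3, 5, 9.
Of these, item 5 is reverse-coded; reversed = (1+7) − raw = 8 − raw.
  item 3: 3
  item 5: 8 − 3 = 5
  item 9: 6
Sum = 3 + 5 + 6 = 14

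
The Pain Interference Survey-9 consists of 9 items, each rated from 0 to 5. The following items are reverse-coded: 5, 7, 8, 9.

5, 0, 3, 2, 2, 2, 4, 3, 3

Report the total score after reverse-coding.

Reverse-coded items use 5 − raw:
  item 5: 5 − 2 = 3
  item 7: 5 − 4 = 1
  item 8: 5 − 3 = 2
  item 9: 5 − 3 = 2
Scored responses: 5, 0, 3, 2, 3, 2, 1, 2, 2
Total = 5 + 0 + 3 + 2 + 3 + 2 + 1 + 2 + 2 = 20

20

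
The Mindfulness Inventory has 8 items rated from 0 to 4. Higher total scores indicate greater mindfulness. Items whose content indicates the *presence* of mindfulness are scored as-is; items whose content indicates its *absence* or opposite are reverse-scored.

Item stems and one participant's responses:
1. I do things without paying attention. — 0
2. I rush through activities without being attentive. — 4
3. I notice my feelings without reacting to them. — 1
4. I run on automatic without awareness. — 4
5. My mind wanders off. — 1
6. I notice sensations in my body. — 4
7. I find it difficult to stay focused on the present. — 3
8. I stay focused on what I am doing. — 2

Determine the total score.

Items 1, 2, 4, 5, 7 describe the absence/opposite of mindfulness → reverse-score.
reverse-coded value = 4 − response.
  item 1: 4 − 0 = 4
  item 2: 4 − 4 = 0
  item 3: 1
  item 4: 4 − 4 = 0
  item 5: 4 − 1 = 3
  item 6: 4
  item 7: 4 − 3 = 1
  item 8: 2
Total = 4 + 0 + 1 + 0 + 3 + 4 + 1 + 2 = 15

15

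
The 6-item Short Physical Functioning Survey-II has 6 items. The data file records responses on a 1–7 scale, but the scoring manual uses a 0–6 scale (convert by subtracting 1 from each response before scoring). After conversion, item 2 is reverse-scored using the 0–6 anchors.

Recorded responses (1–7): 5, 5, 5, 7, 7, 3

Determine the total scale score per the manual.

Convert to 0–6: 4, 4, 4, 6, 6, 2
Reverse-coded (reverse-coded value = 6 − response):
  item 2: 6 − 4 = 2
Scored: 4, 2, 4, 6, 6, 2
Total = 24

24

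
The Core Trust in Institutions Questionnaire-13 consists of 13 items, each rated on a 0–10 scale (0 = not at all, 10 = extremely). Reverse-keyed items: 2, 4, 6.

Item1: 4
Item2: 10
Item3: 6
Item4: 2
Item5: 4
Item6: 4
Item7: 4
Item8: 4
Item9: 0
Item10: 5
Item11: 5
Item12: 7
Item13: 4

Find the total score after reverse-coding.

57

Reversing items 2, 4, and 6 with 10 − raw:
Total = 4 + (10−10) + 6 + (10−2) + 4 + (10−4) + 4 + 4 + 0 + 5 + 5 + 7 + 4
      = 4 + 0 + 6 + 8 + 4 + 6 + 4 + 4 + 0 + 5 + 5 + 7 + 4 = 57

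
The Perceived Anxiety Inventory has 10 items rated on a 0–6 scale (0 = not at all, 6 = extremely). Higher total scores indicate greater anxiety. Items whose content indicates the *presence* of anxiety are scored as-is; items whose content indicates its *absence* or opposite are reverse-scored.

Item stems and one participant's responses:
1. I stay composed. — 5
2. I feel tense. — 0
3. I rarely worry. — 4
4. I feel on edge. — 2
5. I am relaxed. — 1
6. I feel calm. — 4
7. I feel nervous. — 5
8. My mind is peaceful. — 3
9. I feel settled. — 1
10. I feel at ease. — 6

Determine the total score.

25

Items 1, 3, 5, 6, 8, 9, 10 describe the absence/opposite of anxiety → reverse-score.
reverse-coded value = 6 − response.
  item 1: 6 − 5 = 1
  item 2: 0
  item 3: 6 − 4 = 2
  item 4: 2
  item 5: 6 − 1 = 5
  item 6: 6 − 4 = 2
  item 7: 5
  item 8: 6 − 3 = 3
  item 9: 6 − 1 = 5
  item 10: 6 − 6 = 0
Total = 1 + 0 + 2 + 2 + 5 + 2 + 5 + 3 + 5 + 0 = 25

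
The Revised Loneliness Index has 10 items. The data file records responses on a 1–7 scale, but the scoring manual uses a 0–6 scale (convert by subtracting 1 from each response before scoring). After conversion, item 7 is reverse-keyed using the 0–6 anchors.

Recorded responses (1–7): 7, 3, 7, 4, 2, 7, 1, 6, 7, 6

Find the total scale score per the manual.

46

Convert to 0–6: 6, 2, 6, 3, 1, 6, 0, 5, 6, 5
Reverse-coded (on a 0–6 scale, reversed = 6 − raw):
  item 7: 6 − 0 = 6
Scored: 6, 2, 6, 3, 1, 6, 6, 5, 6, 5
Total = 46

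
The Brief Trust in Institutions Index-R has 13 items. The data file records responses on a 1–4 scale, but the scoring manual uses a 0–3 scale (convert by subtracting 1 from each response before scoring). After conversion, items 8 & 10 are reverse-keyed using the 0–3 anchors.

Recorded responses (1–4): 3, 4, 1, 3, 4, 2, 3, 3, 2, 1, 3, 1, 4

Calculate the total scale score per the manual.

Convert to 0–3: 2, 3, 0, 2, 3, 1, 2, 2, 1, 0, 2, 0, 3
Reverse-coded (reversed = (0+3) − raw = 3 − raw):
  item 8: 3 − 2 = 1
  item 10: 3 − 0 = 3
Scored: 2, 3, 0, 2, 3, 1, 2, 1, 1, 3, 2, 0, 3
Total = 23

23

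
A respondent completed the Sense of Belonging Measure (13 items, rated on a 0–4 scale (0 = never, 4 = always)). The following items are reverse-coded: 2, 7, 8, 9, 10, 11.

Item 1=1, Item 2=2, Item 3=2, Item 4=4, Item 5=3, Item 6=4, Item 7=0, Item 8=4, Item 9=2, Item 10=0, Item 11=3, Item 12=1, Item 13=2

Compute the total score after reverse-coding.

30

Apply reverse scoring (reverse-coded value = 4 − response):
  item 2: 4 − 2 = 2
  item 7: 4 − 0 = 4
  item 8: 4 − 4 = 0
  item 9: 4 − 2 = 2
  item 10: 4 − 0 = 4
  item 11: 4 − 3 = 1
After reverse-coding: 1, 2, 2, 4, 3, 4, 4, 0, 2, 4, 1, 1, 2
Total = 1 + 2 + 2 + 4 + 3 + 4 + 4 + 0 + 2 + 4 + 1 + 1 + 2 = 30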